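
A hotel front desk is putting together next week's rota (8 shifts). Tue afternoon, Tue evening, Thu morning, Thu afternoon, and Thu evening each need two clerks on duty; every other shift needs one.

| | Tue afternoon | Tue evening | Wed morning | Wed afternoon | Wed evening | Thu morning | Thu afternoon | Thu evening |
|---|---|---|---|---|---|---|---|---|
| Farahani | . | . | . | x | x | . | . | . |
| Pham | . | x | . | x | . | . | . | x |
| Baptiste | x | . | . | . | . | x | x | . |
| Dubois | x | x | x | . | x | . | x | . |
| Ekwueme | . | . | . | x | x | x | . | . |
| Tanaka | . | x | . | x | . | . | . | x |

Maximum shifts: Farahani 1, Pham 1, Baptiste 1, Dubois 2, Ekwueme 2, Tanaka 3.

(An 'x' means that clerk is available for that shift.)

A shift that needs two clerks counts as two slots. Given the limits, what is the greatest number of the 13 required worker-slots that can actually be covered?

Total capacity across all clerks is 1+1+1+2+2+3 = 10, and 13 slots are needed, so at most 10 can be filled.
Shifts {Tue afternoon, Thu morning} need 4 slots but only Baptiste, Dubois, and Ekwueme are available for them, supplying at most 3 — so at least 1 slot must go unfilled.
An assignment achieving 9: Tue afternoon→Baptiste+Dubois, Tue evening→Tanaka, Wed morning→Dubois, Wed afternoon→Ekwueme, Wed evening→Farahani, Thu morning→Ekwueme, Thu evening→Pham+Tanaka.
Loads: Farahani 1/1, Pham 1/1, Baptiste 1/1, Dubois 2/2, Ekwueme 2/2, Tanaka 2/3.

9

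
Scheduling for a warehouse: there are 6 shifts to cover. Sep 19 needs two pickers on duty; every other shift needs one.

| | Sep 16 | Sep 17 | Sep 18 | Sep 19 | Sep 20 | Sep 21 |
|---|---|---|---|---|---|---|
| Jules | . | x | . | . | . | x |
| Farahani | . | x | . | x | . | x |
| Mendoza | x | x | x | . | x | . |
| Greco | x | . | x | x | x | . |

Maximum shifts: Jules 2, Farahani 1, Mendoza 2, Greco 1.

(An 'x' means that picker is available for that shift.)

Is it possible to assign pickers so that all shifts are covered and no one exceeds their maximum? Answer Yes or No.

Shifts {Sep 16, Sep 18, Sep 19, Sep 20} need 5 worker-slots in total, but the pickers available for any of those shifts (Farahani, Mendoza, and Greco) can supply at most 4 among them. So no valid schedule exists.

No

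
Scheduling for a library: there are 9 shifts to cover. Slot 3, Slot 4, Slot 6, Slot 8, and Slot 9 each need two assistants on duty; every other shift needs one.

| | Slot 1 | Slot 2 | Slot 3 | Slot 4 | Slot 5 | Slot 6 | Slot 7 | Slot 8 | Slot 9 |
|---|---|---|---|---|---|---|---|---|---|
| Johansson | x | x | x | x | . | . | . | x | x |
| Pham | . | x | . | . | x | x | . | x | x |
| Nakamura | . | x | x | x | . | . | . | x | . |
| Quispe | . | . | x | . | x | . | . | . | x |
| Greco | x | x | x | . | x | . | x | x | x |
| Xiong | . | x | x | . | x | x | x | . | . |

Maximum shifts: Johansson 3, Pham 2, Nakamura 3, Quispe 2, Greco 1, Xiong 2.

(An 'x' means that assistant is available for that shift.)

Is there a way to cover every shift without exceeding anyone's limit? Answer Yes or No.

No

Total capacity is 3+2+3+2+1+2 = 13 but 14 worker-slots are needed — infeasible.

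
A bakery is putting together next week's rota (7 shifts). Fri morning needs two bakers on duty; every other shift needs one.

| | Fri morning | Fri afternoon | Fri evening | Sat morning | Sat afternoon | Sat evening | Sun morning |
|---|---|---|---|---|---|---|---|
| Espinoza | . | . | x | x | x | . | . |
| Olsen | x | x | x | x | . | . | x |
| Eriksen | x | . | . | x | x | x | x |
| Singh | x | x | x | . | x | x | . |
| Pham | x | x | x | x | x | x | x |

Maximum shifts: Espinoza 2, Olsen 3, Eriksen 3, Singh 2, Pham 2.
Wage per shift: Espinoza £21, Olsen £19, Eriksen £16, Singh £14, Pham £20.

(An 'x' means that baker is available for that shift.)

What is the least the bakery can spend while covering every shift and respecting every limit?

£133

Picking the cheapest available baker for each shift independently would cost £118, but that ignores the shift limits.
An optimal schedule: Fri morning→Eriksen+Olsen, Fri afternoon→Singh, Fri evening→Olsen, Sat morning→Olsen, Sat afternoon→Eriksen, Sat evening→Singh, Sun morning→Eriksen.
Total: 16 + 19 + 14 + 19 + 19 + 16 + 14 + 16 = £133.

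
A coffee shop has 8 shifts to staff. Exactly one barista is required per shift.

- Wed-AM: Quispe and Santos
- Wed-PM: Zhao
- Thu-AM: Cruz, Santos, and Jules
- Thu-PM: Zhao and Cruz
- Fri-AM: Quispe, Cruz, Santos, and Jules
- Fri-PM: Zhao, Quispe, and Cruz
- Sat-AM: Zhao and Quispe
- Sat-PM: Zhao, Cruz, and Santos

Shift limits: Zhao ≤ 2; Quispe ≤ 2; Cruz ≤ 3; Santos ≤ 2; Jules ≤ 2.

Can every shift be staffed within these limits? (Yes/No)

Yes

Wed-PM can only be covered by Zhao, so that assignment is forced.
One valid schedule: Wed-AM→Quispe, Wed-PM→Zhao, Thu-AM→Cruz, Thu-PM→Zhao, Fri-AM→Santos, Fri-PM→Cruz, Sat-AM→Quispe, Sat-PM→Cruz.
Loads: Zhao 2/2, Quispe 2/2, Cruz 3/3, Santos 1/2, Jules 0/2 — all within limits.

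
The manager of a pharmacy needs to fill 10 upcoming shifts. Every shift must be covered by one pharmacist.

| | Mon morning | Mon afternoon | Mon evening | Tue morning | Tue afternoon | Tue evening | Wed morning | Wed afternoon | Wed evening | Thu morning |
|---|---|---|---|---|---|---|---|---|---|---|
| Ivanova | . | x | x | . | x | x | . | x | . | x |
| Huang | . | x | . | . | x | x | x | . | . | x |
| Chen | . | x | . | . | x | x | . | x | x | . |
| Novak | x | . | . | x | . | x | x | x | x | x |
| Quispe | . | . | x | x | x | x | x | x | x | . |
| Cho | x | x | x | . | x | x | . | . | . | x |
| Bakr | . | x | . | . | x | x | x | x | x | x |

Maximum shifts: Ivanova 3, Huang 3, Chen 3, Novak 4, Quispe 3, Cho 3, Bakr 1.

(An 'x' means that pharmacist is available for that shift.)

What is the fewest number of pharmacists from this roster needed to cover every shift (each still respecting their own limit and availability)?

10 slots to fill and no one can take more than 4, so at least ⌈10/4⌉ = 3 pharmacists are needed.
Ivanova, Huang, and Novak alone can cover everything: Mon morning→Novak, Mon afternoon→Ivanova, Mon evening→Ivanova, Tue morning→Novak, Tue afternoon→Ivanova, Tue evening→Huang, Wed morning→Huang, Wed afternoon→Novak, Wed evening→Novak, Thu morning→Huang.

3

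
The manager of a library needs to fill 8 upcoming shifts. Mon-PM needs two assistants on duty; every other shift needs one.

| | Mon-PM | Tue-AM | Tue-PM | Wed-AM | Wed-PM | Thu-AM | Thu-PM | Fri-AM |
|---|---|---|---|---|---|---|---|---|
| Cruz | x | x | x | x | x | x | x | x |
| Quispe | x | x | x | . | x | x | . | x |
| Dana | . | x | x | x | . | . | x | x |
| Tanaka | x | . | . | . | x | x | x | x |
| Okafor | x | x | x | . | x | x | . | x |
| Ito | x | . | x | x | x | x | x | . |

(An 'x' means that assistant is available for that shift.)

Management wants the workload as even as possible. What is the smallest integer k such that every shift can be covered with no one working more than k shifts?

With 6 assistants and 9 worker-slots to fill, someone must work at least ⌈9/6⌉ = 2 shifts, so k ≥ 2.
k = 2 works: Mon-PM→Tanaka+Okafor, Tue-AM→Cruz, Tue-PM→Quispe, Wed-AM→Cruz, Wed-PM→Quispe, Thu-AM→Tanaka, Thu-PM→Dana, Fri-AM→Dana.
Loads: Cruz 2, Quispe 2, Dana 2, Tanaka 2, Okafor 1, Ito 0 — all ≤ 2.

2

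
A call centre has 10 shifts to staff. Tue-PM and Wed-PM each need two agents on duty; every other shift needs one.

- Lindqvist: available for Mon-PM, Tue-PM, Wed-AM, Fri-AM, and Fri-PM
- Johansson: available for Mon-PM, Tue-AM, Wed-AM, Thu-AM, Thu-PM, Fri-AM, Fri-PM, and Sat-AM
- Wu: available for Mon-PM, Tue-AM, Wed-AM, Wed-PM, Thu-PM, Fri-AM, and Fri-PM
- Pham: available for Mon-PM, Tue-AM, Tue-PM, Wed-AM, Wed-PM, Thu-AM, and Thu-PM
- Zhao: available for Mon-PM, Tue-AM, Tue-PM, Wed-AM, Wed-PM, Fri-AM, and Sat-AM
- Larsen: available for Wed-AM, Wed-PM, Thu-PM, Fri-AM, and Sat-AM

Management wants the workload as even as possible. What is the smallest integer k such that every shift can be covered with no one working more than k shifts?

2

With 6 agents and 12 worker-slots to fill, someone must work at least ⌈12/6⌉ = 2 shifts, so k ≥ 2.
k = 2 works: Mon-PM→Pham, Tue-AM→Wu, Tue-PM→Lindqvist+Pham, Wed-AM→Larsen, Wed-PM→Zhao+Larsen, Thu-AM→Johansson, Thu-PM→Wu, Fri-AM→Zhao, Fri-PM→Lindqvist, Sat-AM→Johansson.
Loads: Lindqvist 2, Johansson 2, Wu 2, Pham 2, Zhao 2, Larsen 2 — all ≤ 2.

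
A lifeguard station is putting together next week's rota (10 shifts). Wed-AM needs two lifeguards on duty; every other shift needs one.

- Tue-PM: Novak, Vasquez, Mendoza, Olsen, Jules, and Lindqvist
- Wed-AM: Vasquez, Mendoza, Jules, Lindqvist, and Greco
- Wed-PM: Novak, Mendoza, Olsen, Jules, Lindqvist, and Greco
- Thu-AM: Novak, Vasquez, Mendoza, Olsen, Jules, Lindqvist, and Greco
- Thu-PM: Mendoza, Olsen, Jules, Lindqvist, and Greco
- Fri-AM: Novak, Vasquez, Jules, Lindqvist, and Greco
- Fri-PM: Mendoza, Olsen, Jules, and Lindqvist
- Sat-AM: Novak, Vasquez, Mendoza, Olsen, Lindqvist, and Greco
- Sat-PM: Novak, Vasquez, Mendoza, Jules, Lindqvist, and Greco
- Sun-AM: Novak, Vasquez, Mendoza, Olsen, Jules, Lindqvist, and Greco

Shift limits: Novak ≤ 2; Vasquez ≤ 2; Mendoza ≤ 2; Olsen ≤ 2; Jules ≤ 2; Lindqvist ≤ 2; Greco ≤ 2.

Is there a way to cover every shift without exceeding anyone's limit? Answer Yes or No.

One valid schedule: Tue-PM→Novak, Wed-AM→Jules+Lindqvist, Wed-PM→Olsen, Thu-AM→Olsen, Thu-PM→Mendoza, Fri-AM→Novak, Fri-PM→Mendoza, Sat-AM→Vasquez, Sat-PM→Vasquez, Sun-AM→Jules.
Loads: Novak 2/2, Vasquez 2/2, Mendoza 2/2, Olsen 2/2, Jules 2/2, Lindqvist 1/2, Greco 0/2 — all within limits.

Yes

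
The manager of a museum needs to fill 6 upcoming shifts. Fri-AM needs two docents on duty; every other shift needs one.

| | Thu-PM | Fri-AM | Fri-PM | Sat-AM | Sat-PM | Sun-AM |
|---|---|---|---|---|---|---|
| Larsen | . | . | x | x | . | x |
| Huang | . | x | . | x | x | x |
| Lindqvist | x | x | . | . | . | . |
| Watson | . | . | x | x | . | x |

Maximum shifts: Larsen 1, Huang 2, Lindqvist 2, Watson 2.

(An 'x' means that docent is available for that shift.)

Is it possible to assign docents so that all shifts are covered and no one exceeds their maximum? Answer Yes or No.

Thu-PM can only be covered by Lindqvist, so that assignment is forced.
Fri-AM can only be covered by Huang and Lindqvist, so that assignment is forced.
Sat-PM can only be covered by Huang, so that assignment is forced.
One valid schedule: Thu-PM→Lindqvist, Fri-AM→Huang+Lindqvist, Fri-PM→Larsen, Sat-AM→Watson, Sat-PM→Huang, Sun-AM→Watson.
Loads: Larsen 1/1, Huang 2/2, Lindqvist 2/2, Watson 2/2 — all within limits.

Yes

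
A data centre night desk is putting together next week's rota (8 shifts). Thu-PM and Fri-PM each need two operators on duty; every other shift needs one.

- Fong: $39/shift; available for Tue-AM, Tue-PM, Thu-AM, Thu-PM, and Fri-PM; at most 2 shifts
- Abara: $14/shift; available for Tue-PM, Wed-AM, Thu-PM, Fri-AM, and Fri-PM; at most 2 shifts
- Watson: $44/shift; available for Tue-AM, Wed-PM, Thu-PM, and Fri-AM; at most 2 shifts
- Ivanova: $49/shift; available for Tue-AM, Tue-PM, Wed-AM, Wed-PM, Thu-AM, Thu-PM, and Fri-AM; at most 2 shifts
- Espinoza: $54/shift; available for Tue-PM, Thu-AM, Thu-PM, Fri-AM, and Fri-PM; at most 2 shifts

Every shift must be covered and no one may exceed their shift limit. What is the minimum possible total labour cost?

Picking the cheapest available operator for each shift independently would cost $270, but that ignores the shift limits.
An optimal schedule: Tue-AM→Fong, Tue-PM→Ivanova, Wed-AM→Abara, Wed-PM→Watson, Thu-AM→Fong, Thu-PM→Ivanova+Espinoza, Fri-AM→Watson, Fri-PM→Abara+Espinoza.
Total: 39 + 49 + 14 + 44 + 39 + 49 + 54 + 44 + 14 + 54 = $400.

$400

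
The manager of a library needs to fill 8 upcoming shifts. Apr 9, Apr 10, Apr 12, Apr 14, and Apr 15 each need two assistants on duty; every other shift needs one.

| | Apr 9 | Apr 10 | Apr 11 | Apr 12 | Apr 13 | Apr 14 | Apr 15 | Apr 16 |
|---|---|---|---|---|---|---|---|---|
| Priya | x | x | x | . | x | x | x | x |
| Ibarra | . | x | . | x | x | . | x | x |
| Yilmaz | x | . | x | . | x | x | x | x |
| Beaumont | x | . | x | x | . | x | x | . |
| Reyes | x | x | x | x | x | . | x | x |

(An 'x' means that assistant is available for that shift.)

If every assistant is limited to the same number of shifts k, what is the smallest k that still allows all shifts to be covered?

3

With 5 assistants and 13 worker-slots to fill, someone must work at least ⌈13/5⌉ = 3 shifts, so k ≥ 3.
k = 3 works: Apr 9→Yilmaz+Beaumont, Apr 10→Priya+Ibarra, Apr 11→Priya, Apr 12→Ibarra+Beaumont, Apr 13→Ibarra, Apr 14→Priya+Yilmaz, Apr 15→Beaumont+Reyes, Apr 16→Yilmaz.
Loads: Priya 3, Ibarra 3, Yilmaz 3, Beaumont 3, Reyes 1 — all ≤ 3.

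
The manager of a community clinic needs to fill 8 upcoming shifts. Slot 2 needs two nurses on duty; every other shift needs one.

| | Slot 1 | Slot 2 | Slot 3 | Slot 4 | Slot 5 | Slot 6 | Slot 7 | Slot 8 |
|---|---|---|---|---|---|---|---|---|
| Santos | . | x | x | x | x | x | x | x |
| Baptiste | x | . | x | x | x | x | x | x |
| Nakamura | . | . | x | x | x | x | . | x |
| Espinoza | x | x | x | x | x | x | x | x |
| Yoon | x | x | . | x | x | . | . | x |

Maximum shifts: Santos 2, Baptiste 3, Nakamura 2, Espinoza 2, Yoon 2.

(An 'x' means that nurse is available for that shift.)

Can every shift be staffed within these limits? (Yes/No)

Yes

One valid schedule: Slot 1→Baptiste, Slot 2→Santos+Espinoza, Slot 3→Baptiste, Slot 4→Nakamura, Slot 5→Nakamura, Slot 6→Baptiste, Slot 7→Santos, Slot 8→Espinoza.
Loads: Santos 2/2, Baptiste 3/3, Nakamura 2/2, Espinoza 2/2, Yoon 0/2 — all within limits.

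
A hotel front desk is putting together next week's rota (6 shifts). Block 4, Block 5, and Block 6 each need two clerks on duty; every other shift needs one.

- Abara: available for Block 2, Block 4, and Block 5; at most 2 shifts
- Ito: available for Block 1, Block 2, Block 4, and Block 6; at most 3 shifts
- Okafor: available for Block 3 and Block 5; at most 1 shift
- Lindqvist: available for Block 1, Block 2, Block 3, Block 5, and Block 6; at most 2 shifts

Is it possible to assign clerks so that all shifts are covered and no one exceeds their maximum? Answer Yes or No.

Total capacity is 2+3+1+2 = 8 but 9 worker-slots are needed — infeasible.

No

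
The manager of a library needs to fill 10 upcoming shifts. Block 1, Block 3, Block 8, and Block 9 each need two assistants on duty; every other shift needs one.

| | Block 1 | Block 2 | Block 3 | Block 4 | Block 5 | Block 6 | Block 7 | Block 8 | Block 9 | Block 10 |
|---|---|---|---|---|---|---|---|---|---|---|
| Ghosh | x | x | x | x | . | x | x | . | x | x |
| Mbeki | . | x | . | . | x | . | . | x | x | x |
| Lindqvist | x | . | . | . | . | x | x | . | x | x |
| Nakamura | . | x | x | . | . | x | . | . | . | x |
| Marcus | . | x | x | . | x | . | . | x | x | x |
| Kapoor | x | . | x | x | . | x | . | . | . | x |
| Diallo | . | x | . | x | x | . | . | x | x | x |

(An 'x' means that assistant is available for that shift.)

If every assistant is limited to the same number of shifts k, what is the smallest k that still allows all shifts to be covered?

With 7 assistants and 14 worker-slots to fill, someone must work at least ⌈14/7⌉ = 2 shifts, so k ≥ 2.
k = 2 works: Block 1→Ghosh+Lindqvist, Block 2→Nakamura, Block 3→Nakamura+Kapoor, Block 4→Kapoor, Block 5→Mbeki, Block 6→Lindqvist, Block 7→Ghosh, Block 8→Mbeki+Marcus, Block 9→Marcus+Diallo, Block 10→Diallo.
Loads: Ghosh 2, Mbeki 2, Lindqvist 2, Nakamura 2, Marcus 2, Kapoor 2, Diallo 2 — all ≤ 2.

2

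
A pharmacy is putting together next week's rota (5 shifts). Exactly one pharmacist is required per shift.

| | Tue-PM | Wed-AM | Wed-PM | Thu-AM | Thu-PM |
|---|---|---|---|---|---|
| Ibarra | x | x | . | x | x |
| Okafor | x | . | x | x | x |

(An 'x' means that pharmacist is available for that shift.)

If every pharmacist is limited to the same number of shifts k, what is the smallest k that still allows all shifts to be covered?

3

With 2 pharmacists and 5 worker-slots to fill, someone must work at least ⌈5/2⌉ = 3 shifts, so k ≥ 3.
k = 3 works: Tue-PM→Ibarra, Wed-AM→Ibarra, Wed-PM→Okafor, Thu-AM→Ibarra, Thu-PM→Okafor.
Loads: Ibarra 3, Okafor 2 — all ≤ 3.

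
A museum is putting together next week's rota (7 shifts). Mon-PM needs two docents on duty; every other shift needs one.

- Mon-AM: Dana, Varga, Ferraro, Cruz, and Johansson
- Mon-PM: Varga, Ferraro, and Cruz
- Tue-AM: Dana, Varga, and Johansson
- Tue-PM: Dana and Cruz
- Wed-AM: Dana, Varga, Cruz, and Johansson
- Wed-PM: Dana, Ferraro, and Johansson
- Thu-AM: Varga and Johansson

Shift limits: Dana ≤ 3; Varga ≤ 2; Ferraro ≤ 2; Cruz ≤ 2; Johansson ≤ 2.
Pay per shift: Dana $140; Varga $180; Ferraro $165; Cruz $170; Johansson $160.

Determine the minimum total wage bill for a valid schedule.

$1240

Picking the cheapest available docent for each shift independently would cost $1195, but that ignores the shift limits.
An optimal schedule: Mon-AM→Ferraro, Mon-PM→Ferraro+Cruz, Tue-AM→Dana, Tue-PM→Dana, Wed-AM→Johansson, Wed-PM→Dana, Thu-AM→Johansson.
Total: 165 + 165 + 170 + 140 + 140 + 160 + 140 + 160 = $1240.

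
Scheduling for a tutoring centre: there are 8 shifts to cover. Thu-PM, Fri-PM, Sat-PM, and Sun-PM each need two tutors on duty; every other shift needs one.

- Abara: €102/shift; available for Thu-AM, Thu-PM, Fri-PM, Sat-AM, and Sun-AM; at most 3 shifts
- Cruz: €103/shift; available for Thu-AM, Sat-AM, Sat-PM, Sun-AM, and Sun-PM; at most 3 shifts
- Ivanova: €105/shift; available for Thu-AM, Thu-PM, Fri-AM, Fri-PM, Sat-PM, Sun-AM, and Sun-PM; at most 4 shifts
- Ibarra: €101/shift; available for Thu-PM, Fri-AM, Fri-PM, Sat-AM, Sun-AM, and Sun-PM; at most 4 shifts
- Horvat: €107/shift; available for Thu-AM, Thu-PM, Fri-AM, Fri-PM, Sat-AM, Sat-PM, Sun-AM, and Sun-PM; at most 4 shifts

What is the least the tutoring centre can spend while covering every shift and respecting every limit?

€1229

Picking the cheapest available tutor for each shift independently would cost €1223, but that ignores the shift limits.
An optimal schedule: Thu-AM→Abara, Thu-PM→Ibarra+Abara, Fri-AM→Ibarra, Fri-PM→Ibarra+Abara, Sat-AM→Ibarra, Sat-PM→Cruz+Ivanova, Sun-AM→Cruz, Sun-PM→Cruz+Ivanova.
Total: 102 + 101 + 102 + 101 + 101 + 102 + 101 + 103 + 105 + 103 + 103 + 105 = €1229.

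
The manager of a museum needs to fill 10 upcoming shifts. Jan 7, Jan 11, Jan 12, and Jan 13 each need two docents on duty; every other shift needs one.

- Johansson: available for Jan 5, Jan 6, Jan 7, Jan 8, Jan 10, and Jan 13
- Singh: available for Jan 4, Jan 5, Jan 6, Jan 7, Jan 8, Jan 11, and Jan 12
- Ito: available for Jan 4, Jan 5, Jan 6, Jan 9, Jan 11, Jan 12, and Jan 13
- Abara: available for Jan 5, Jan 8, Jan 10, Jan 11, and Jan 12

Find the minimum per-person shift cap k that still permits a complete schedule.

4

With 4 docents and 14 worker-slots to fill, someone must work at least ⌈14/4⌉ = 4 shifts, so k ≥ 4.
k = 4 works: Jan 4→Singh, Jan 5→Abara, Jan 6→Johansson, Jan 7→Johansson+Singh, Jan 8→Singh, Jan 9→Ito, Jan 10→Johansson, Jan 11→Singh+Ito, Jan 12→Ito+Abara, Jan 13→Johansson+Ito.
Loads: Johansson 4, Singh 4, Ito 4, Abara 2 — all ≤ 4.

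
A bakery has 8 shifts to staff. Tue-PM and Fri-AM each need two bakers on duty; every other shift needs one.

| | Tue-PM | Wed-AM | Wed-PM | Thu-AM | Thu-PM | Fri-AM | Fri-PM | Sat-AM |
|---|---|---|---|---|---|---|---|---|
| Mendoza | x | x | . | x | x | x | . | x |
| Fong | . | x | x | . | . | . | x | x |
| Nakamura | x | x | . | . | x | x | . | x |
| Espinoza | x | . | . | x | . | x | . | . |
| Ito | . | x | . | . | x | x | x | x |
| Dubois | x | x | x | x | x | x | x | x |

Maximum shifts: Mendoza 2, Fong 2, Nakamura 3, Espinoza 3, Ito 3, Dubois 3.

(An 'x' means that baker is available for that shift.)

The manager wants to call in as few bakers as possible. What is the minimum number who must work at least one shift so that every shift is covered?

10 slots to fill and no one can take more than 3, so at least ⌈10/3⌉ = 4 bakers are needed.
Mendoza, Fong, Nakamura, and Espinoza alone can cover everything: Tue-PM→Mendoza+Espinoza, Wed-AM→Nakamura, Wed-PM→Fong, Thu-AM→Espinoza, Thu-PM→Mendoza, Fri-AM→Nakamura+Espinoza, Fri-PM→Fong, Sat-AM→Nakamura.

4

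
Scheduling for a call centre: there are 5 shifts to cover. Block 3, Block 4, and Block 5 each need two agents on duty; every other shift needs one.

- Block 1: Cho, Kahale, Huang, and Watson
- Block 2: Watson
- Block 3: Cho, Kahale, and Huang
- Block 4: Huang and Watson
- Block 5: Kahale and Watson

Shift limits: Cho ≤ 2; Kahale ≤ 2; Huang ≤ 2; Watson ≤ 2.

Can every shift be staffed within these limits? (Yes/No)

Total capacity is 8 and 8 slots are needed, so capacity alone doesn't rule it out.
Shifts {Block 2, Block 4, Block 5} need 5 worker-slots in total, but the agents available for any of those shifts (Kahale, Huang, and Watson) can supply at most 4 among them. So no valid schedule exists.

No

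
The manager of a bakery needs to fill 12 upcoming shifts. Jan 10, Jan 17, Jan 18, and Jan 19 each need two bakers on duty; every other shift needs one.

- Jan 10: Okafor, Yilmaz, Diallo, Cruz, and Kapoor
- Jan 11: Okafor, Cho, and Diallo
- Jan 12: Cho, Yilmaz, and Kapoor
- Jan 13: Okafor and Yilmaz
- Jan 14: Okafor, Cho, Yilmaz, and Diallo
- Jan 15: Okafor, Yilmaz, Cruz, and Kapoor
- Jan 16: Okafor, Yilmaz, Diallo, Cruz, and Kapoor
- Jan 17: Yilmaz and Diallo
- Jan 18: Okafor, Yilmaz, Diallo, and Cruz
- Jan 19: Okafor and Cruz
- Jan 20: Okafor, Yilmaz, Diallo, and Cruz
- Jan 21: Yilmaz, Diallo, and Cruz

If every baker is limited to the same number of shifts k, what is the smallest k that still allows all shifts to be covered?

3

With 6 bakers and 16 worker-slots to fill, someone must work at least ⌈16/6⌉ = 3 shifts, so k ≥ 3.
k = 3 works: Jan 10→Cruz+Kapoor, Jan 11→Okafor, Jan 12→Cho, Jan 13→Okafor, Jan 14→Cho, Jan 15→Yilmaz, Jan 16→Kapoor, Jan 17→Yilmaz+Diallo, Jan 18→Diallo+Cruz, Jan 19→Okafor+Cruz, Jan 20→Diallo, Jan 21→Yilmaz.
Loads: Okafor 3, Cho 2, Yilmaz 3, Diallo 3, Cruz 3, Kapoor 2 — all ≤ 3.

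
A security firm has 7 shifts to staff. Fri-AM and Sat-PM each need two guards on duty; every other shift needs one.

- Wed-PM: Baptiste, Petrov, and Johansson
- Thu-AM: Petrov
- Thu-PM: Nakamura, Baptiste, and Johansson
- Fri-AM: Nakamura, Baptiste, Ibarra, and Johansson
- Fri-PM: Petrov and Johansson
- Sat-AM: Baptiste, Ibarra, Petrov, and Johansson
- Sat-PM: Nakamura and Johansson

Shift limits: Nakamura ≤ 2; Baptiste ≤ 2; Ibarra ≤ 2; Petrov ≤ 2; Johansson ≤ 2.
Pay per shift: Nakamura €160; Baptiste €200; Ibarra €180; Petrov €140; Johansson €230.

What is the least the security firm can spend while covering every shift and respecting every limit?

€1590

Thu-AM can only be covered by Petrov, so that assignment is forced.
Sat-PM can only be covered by Nakamura and Johansson, so that assignment is forced.
Picking the cheapest available guard for each shift independently would cost €1450, but that ignores the shift limits.
An optimal schedule: Wed-PM→Baptiste, Thu-AM→Petrov, Thu-PM→Nakamura, Fri-AM→Ibarra+Baptiste, Fri-PM→Petrov, Sat-AM→Ibarra, Sat-PM→Nakamura+Johansson.
Total: 200 + 140 + 160 + 180 + 200 + 140 + 180 + 160 + 230 = €1590.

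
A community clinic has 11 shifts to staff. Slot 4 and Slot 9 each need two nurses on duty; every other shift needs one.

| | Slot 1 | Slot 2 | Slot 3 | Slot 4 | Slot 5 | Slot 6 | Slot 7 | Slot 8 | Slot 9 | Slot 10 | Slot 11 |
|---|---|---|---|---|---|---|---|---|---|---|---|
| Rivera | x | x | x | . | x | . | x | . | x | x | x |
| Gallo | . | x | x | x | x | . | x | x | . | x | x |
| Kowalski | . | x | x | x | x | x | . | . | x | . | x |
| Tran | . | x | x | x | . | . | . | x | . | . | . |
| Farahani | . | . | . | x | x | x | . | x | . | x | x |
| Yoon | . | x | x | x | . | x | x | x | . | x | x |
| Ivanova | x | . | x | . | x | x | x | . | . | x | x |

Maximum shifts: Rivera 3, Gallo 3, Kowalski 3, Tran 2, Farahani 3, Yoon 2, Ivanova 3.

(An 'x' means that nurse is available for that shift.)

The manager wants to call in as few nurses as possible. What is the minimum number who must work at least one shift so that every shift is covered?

5

13 slots to fill and no one can take more than 3, so at least ⌈13/3⌉ = 5 nurses are needed.
Rivera, Gallo, Kowalski, Tran, and Farahani alone can cover everything: Slot 1→Rivera, Slot 2→Gallo, Slot 3→Kowalski, Slot 4→Tran+Farahani, Slot 5→Farahani, Slot 6→Kowalski, Slot 7→Rivera, Slot 8→Gallo, Slot 9→Rivera+Kowalski, Slot 10→Gallo, Slot 11→Farahani.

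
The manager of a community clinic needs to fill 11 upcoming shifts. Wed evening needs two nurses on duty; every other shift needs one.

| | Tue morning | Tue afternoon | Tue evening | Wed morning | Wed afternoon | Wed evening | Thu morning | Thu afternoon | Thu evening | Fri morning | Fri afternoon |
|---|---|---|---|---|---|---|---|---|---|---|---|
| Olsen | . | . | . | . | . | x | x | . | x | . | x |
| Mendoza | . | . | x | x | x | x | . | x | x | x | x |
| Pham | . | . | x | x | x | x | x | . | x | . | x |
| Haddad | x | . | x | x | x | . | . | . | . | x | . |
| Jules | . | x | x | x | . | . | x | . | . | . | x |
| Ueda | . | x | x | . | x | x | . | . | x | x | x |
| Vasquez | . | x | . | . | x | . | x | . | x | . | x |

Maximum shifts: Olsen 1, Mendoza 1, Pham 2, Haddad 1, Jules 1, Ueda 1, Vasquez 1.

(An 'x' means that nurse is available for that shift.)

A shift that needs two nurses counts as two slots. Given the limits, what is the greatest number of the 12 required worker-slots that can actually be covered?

Total capacity across all nurses is 1+1+2+1+1+1+1 = 8, and 12 slots are needed, so at most 8 can be filled.
An assignment achieving 8: Tue morning→Haddad, Tue afternoon→Jules, Wed morning→Pham, Wed evening→Olsen+Pham, Thu morning→Vasquez, Thu afternoon→Mendoza, Fri morning→Ueda.
Loads: Olsen 1/1, Mendoza 1/1, Pham 2/2, Haddad 1/1, Jules 1/1, Ueda 1/1, Vasquez 1/1.

8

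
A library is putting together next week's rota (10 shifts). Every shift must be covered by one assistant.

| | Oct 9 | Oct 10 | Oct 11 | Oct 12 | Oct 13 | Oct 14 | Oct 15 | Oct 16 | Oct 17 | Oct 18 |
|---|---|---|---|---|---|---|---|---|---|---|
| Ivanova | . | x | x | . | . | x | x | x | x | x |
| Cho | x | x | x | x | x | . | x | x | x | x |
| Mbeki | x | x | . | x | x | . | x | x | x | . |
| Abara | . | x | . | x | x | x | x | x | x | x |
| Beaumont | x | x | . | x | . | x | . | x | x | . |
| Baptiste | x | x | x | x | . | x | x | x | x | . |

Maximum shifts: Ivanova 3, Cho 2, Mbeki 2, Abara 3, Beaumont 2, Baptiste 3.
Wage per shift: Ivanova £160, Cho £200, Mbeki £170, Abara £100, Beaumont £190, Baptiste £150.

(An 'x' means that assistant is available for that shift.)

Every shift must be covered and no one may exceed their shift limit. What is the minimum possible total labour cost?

£1400

Picking the cheapest available assistant for each shift independently would cost £1100, but that ignores the shift limits.
An optimal schedule: Oct 9→Baptiste, Oct 10→Ivanova, Oct 11→Baptiste, Oct 12→Baptiste, Oct 13→Abara, Oct 14→Abara, Oct 15→Ivanova, Oct 16→Ivanova, Oct 17→Mbeki, Oct 18→Abara.
Total: 150 + 160 + 150 + 150 + 100 + 100 + 160 + 160 + 170 + 100 = £1400.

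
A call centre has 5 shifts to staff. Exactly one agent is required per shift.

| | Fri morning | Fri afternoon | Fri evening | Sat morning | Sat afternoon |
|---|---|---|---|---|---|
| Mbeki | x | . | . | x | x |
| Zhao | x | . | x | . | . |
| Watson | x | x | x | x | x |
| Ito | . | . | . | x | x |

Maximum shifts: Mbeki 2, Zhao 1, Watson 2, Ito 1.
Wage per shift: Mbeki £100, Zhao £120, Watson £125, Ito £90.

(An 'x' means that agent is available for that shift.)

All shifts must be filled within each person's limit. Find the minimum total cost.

Fri afternoon can only be covered by Watson, so that assignment is forced.
Picking the cheapest available agent for each shift independently would cost £525, but that ignores the shift limits.
An optimal schedule: Fri morning→Mbeki, Fri afternoon→Watson, Fri evening→Zhao, Sat morning→Ito, Sat afternoon→Mbeki.
Total: 100 + 125 + 120 + 90 + 100 = £535.

£535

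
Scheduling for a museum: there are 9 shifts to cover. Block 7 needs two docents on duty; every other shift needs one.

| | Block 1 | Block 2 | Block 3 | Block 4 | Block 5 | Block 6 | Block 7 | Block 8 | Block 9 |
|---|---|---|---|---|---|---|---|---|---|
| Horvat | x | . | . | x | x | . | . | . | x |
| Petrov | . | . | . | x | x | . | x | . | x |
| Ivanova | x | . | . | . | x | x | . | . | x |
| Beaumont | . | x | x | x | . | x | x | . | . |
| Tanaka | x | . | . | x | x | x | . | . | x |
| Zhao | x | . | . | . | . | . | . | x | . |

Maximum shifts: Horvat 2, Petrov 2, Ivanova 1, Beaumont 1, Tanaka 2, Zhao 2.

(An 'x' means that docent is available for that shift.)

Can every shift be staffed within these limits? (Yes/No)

Total capacity is 10 and 10 slots are needed, so capacity alone doesn't rule it out.
Shifts {Block 2, Block 3} need 2 worker-slots in total, but the docents available for any of those shifts (Beaumont) can supply at most 1 among them. So no valid schedule exists.

No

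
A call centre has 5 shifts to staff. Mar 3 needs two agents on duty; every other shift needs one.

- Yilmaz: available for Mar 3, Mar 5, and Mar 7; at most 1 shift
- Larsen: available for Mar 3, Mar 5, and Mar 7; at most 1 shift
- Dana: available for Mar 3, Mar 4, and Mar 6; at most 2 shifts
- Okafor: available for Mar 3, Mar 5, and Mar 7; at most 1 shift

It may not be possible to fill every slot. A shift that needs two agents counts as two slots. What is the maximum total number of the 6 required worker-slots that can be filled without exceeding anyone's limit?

5

Total capacity across all agents is 1+1+2+1 = 5, and 6 slots are needed, so at most 5 can be filled.
An assignment achieving 5: Mar 3→Okafor, Mar 4→Dana, Mar 5→Yilmaz, Mar 6→Dana, Mar 7→Larsen.
Loads: Yilmaz 1/1, Larsen 1/1, Dana 2/2, Okafor 1/1.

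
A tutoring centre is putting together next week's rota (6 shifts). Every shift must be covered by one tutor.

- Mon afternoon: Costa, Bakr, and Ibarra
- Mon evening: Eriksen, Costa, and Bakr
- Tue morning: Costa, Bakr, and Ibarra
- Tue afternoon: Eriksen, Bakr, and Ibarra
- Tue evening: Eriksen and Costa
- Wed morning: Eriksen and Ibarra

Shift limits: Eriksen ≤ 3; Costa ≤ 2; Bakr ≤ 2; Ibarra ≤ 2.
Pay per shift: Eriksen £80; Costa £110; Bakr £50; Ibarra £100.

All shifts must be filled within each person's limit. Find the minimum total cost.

Picking the cheapest available tutor for each shift independently would cost £360, but that ignores the shift limits.
An optimal schedule: Mon afternoon→Bakr, Mon evening→Bakr, Tue morning→Ibarra, Tue afternoon→Eriksen, Tue evening→Eriksen, Wed morning→Eriksen.
Total: 50 + 50 + 100 + 80 + 80 + 80 = £440.

£440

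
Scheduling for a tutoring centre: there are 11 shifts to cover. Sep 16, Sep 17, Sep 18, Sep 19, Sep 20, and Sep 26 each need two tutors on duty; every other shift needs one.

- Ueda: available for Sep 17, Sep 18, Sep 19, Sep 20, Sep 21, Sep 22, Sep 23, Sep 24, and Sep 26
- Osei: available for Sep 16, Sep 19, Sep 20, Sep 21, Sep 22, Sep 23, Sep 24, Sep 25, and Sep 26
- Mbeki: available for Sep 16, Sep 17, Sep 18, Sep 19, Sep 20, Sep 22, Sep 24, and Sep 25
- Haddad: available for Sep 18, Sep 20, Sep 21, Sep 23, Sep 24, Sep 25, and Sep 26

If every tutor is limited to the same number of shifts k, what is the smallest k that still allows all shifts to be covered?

With 4 tutors and 17 worker-slots to fill, someone must work at least ⌈17/4⌉ = 5 shifts, so k ≥ 5.
k = 5 works: Sep 16→Osei+Mbeki, Sep 17→Ueda+Mbeki, Sep 18→Ueda+Mbeki, Sep 19→Ueda+Osei, Sep 20→Mbeki+Haddad, Sep 21→Ueda, Sep 22→Ueda, Sep 23→Osei, Sep 24→Mbeki, Sep 25→Osei, Sep 26→Osei+Haddad.
Loads: Ueda 5, Osei 5, Mbeki 5, Haddad 2 — all ≤ 5.

5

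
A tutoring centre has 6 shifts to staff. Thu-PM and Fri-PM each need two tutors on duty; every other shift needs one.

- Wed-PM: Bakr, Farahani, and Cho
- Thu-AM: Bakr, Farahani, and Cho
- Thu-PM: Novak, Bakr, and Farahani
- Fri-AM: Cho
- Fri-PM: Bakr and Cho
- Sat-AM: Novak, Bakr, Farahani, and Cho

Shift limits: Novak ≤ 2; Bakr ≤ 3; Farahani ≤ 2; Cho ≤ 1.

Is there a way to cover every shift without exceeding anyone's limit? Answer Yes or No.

Total capacity is 8 and 8 slots are needed, so capacity alone doesn't rule it out.
Shifts {Fri-AM, Fri-PM} need 3 worker-slots in total, but the tutors available for any of those shifts (Bakr and Cho) can supply at most 2 among them. So no valid schedule exists.

No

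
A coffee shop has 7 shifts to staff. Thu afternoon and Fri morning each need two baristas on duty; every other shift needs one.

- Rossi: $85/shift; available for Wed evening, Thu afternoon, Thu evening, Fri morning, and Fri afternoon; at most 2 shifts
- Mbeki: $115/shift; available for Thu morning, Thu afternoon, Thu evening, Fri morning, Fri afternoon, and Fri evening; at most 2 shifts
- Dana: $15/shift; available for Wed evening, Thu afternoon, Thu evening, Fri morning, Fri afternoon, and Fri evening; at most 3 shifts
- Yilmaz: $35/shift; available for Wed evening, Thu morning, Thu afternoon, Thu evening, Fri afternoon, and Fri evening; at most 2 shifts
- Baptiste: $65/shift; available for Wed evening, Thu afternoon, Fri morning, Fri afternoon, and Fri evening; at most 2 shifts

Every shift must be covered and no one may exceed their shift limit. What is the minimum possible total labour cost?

Picking the cheapest available barista for each shift independently would cost $225, but that ignores the shift limits.
An optimal schedule: Wed evening→Dana, Thu morning→Yilmaz, Thu afternoon→Baptiste+Rossi, Thu evening→Dana, Fri morning→Baptiste+Rossi, Fri afternoon→Yilmaz, Fri evening→Dana.
Total: 15 + 35 + 65 + 85 + 15 + 65 + 85 + 35 + 15 = $415.

$415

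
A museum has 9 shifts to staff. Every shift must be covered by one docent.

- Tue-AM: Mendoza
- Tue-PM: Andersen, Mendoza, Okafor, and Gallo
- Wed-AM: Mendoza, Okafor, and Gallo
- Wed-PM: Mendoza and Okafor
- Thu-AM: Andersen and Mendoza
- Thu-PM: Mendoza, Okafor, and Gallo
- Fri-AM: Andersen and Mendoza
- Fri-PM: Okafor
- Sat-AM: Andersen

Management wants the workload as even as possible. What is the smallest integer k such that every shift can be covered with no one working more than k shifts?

With 4 docents and 9 worker-slots to fill, someone must work at least ⌈9/4⌉ = 3 shifts, so k ≥ 3.
k = 3 works: Tue-AM→Mendoza, Tue-PM→Okafor, Wed-AM→Mendoza, Wed-PM→Mendoza, Thu-AM→Andersen, Thu-PM→Okafor, Fri-AM→Andersen, Fri-PM→Okafor, Sat-AM→Andersen.
Loads: Andersen 3, Mendoza 3, Okafor 3, Gallo 0 — all ≤ 3.

3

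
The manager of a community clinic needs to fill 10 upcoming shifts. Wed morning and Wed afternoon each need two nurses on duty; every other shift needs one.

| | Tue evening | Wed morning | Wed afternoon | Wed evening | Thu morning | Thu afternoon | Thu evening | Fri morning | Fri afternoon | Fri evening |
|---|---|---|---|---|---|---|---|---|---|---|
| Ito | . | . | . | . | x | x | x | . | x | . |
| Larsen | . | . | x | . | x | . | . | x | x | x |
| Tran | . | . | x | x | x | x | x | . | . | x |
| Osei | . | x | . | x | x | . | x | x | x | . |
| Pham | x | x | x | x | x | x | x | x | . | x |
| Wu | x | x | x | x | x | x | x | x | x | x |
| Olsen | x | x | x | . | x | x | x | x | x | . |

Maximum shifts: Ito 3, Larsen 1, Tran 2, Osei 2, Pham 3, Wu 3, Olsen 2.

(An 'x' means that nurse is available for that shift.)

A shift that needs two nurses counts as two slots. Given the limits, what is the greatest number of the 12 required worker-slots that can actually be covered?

12

Total capacity across all nurses is 3+1+2+2+3+3+2 = 16, and 12 slots are needed, so at most 12 can be filled.
An assignment achieving 12: Tue evening→Pham, Wed morning→Osei+Pham, Wed afternoon→Tran+Pham, Wed evening→Tran, Thu morning→Wu, Thu afternoon→Ito, Thu evening→Ito, Fri morning→Osei, Fri afternoon→Ito, Fri evening→Larsen.
Loads: Ito 3/3, Larsen 1/1, Tran 2/2, Osei 2/2, Pham 3/3, Wu 1/3, Olsen 0/2.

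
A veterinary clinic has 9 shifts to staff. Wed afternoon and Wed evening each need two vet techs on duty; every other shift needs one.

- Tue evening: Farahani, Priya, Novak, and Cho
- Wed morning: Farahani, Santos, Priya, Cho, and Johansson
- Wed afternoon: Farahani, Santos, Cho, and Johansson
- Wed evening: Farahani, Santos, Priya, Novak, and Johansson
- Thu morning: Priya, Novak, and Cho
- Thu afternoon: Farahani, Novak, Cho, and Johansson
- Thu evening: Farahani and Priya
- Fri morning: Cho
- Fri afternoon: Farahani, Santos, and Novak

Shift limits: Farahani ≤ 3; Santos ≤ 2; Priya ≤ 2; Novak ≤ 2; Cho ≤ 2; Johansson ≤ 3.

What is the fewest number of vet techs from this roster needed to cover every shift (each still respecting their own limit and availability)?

5

11 slots to fill and no one can take more than 3, so at least ⌈11/3⌉ = 4 vet techs are needed.
Any 4 vet techs together have capacity at most 3+3+2+2 = 10 < 11 slots, so 4 can never suffice.
Farahani, Santos, Priya, Novak, and Cho alone can cover everything: Tue evening→Novak, Wed morning→Cho, Wed afternoon→Farahani+Santos, Wed evening→Priya+Novak, Thu morning→Priya, Thu afternoon→Farahani, Thu evening→Farahani, Fri morning→Cho, Fri afternoon→Santos.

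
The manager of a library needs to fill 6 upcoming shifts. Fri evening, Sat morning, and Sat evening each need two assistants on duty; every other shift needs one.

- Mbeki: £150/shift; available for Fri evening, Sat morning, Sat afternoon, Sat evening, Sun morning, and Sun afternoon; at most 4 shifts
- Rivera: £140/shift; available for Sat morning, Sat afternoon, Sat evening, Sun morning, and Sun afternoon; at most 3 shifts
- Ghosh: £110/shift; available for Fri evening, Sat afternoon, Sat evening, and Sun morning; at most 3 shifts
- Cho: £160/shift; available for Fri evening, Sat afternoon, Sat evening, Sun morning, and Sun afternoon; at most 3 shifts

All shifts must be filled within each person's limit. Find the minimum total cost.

£1200

Sat morning can only be covered by Mbeki and Rivera, so that assignment is forced.
Picking the cheapest available assistant for each shift independently would cost £1160, but that ignores the shift limits.
An optimal schedule: Fri evening→Ghosh+Mbeki, Sat morning→Rivera+Mbeki, Sat afternoon→Ghosh, Sat evening→Rivera+Mbeki, Sun morning→Ghosh, Sun afternoon→Rivera.
Total: 110 + 150 + 140 + 150 + 110 + 140 + 150 + 110 + 140 = £1200.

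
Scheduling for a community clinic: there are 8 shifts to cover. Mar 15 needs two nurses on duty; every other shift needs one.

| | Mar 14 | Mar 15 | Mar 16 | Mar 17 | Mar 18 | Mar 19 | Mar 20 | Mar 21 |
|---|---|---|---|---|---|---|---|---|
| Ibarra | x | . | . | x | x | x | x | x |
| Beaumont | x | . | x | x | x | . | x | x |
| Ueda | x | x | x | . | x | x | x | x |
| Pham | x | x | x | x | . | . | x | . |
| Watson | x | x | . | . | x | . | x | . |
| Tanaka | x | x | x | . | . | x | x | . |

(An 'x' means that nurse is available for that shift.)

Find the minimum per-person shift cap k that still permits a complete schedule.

2

With 6 nurses and 9 worker-slots to fill, someone must work at least ⌈9/6⌉ = 2 shifts, so k ≥ 2.
k = 2 works: Mar 14→Ueda, Mar 15→Pham+Watson, Mar 16→Beaumont, Mar 17→Ibarra, Mar 18→Ueda, Mar 19→Ibarra, Mar 20→Pham, Mar 21→Beaumont.
Loads: Ibarra 2, Beaumont 2, Ueda 2, Pham 2, Watson 1, Tanaka 0 — all ≤ 2.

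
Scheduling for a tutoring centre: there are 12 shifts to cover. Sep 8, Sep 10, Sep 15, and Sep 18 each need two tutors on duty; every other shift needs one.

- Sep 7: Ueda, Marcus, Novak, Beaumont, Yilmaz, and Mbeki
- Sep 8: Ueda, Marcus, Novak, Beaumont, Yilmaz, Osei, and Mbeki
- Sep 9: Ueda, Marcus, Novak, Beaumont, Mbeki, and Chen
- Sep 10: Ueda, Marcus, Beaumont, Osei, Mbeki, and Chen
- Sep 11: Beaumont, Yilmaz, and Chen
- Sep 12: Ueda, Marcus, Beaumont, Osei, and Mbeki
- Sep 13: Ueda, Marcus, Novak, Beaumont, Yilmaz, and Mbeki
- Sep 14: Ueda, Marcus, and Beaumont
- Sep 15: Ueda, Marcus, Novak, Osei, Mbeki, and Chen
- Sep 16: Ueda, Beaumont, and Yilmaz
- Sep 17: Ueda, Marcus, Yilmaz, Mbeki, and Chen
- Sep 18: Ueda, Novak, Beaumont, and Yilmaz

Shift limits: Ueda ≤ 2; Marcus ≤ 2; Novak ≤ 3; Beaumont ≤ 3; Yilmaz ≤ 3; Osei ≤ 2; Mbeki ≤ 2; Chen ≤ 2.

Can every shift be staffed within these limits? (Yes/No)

One valid schedule: Sep 7→Novak, Sep 8→Yilmaz+Mbeki, Sep 9→Novak, Sep 10→Beaumont+Osei, Sep 11→Beaumont, Sep 12→Marcus, Sep 13→Novak, Sep 14→Ueda, Sep 15→Osei+Mbeki, Sep 16→Ueda, Sep 17→Marcus, Sep 18→Beaumont+Yilmaz.
Loads: Ueda 2/2, Marcus 2/2, Novak 3/3, Beaumont 3/3, Yilmaz 2/3, Osei 2/2, Mbeki 2/2, Chen 0/2 — all within limits.

Yes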